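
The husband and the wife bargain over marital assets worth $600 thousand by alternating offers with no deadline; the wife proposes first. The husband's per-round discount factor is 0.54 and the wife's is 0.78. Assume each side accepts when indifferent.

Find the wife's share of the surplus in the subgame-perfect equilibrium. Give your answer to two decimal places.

Let x be the wife's share when the wife proposes and y be the husband's share when the husband proposes.
The husband accepts iff offered ≥ 0.54·y, so x = 600 − 0.54y. Symmetrically y = 600 − 0.78x.
Substituting: x = 600 − 0.54(600 − 0.78x), giving x(1 − 0.78·0.54) = 600(1 − 0.54).
So x = 600 × 0.46 / 0.5788 ≈ 476.8487, and the husband receives 600 − x ≈ 123.1513.

476.85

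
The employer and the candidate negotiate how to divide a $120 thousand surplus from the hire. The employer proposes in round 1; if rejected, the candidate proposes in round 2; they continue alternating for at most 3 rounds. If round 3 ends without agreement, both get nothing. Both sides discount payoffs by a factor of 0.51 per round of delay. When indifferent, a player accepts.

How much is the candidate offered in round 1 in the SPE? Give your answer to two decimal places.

29.99

By backward induction:
Round 3 (the employer proposes): the candidate will accept anything ≥ 0, so the employer offers 0 and keeps 120.
Round 2 (the candidate proposes): the employer can get 120 next round, worth 0.51 × 120 = 61.2 now; the candidate offers that and keeps 58.8.
Round 1 (the employer proposes): the candidate can get 58.8 next round, worth 0.51 × 58.8 = 29.988 now. The employer offers 29.988 and keeps 120 − 29.988 = 90.012.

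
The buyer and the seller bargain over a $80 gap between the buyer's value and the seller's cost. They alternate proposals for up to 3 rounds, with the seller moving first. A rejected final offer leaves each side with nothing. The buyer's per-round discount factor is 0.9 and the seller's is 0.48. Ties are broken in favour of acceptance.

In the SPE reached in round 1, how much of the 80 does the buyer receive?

37.44

Round 3 (the seller proposes): the buyer will accept anything ≥ 0, so the seller offers 0 and keeps 80.
Round 2 (the buyer proposes): the seller can get 80 next round, worth 0.48 × 80 = 38.4 now; the buyer offers that and keeps 41.6.
Round 1 (the seller proposes): the buyer can get 41.6 next round, worth 0.9 × 41.6 = 37.44 now. The seller offers 37.44 and keeps 80 − 37.44 = 42.56.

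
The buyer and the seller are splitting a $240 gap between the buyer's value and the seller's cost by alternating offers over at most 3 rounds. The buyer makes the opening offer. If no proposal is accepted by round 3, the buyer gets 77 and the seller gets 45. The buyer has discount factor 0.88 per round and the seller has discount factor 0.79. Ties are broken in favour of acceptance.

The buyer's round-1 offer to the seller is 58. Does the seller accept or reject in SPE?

Accept

Round 3 (the buyer proposes): the seller gets 45 if talks fail, so the buyer offers 45 and keeps 195.
Round 2 (the seller proposes): the buyer can get 195 next round, worth 0.88 × 195 = 171.6 now, so the seller offers 171.6, keeping 68.4.
So by rejecting in round 1, the seller gets 68.4 next round, worth 0.79 × 68.4 = 54.036 now.
Offer 58 ≥ 54.036, so the seller accepts.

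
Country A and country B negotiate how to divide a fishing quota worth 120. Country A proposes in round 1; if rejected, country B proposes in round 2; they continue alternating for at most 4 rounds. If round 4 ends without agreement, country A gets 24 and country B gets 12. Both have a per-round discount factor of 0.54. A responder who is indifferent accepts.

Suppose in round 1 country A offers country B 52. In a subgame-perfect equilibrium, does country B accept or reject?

Round 4 (country B proposes): country A gets 24 if talks fail, so country B offers 24 and keeps 96.
Round 3 (country A proposes): country B can get 96 next round, worth 0.54 × 96 = 51.84 now, so country A offers 51.84, keeping 68.16.
Round 2 (country B proposes): country A can get 68.16 next round, worth 0.54 × 68.16 = 36.8064 now. Country B offers 36.8064 and keeps 120 − 36.8064 = 83.1936.
So by rejecting in round 1, country B gets 83.1936 next round, worth 0.54 × 83.1936 = 44.924544 now.
Offer 52 ≥ 44.924544, so country B accepts.

Accept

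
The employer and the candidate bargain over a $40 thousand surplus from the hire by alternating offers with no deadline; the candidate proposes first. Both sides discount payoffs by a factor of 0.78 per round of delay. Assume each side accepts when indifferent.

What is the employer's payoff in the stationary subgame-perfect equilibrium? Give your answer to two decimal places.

Let x be the candidate's share when the candidate proposes and y be the employer's share when the employer proposes.
The employer accepts iff offered ≥ 0.78·y, so x = 40 − 0.78y. Symmetrically y = 40 − 0.78x.
Substituting: x = 40 − 0.78(40 − 0.78x), giving x(1 − 0.78·0.78) = 40(1 − 0.78).
So x = 40 × 0.22 / 0.3916 ≈ 22.4719, and the employer receives 40 − x ≈ 17.5281.

17.53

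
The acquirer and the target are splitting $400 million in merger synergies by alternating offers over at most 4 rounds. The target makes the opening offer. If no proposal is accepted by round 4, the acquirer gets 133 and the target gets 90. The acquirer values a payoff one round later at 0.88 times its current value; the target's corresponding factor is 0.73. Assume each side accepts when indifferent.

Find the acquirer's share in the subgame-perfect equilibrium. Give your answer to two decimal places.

270.29

Work backward from the last round.
Round 4 (the acquirer proposes): the target gets 90 if talks fail, so the acquirer offers 90 and keeps 310.
Round 3 (the target proposes): the acquirer can get 310 next round, worth 0.88 × 310 = 272.8 now, so the target offers 272.8, keeping 127.2.
Round 2 (the acquirer proposes): the target can get 127.2 next round, worth 0.73 × 127.2 = 92.856 now. The acquirer offers 92.856 and keeps 400 − 92.856 = 307.144.
Round 1 (the target proposes): the acquirer can get 307.144 next round, worth 0.88 × 307.144 = 270.28672 now; the target offers that and keeps 129.71328.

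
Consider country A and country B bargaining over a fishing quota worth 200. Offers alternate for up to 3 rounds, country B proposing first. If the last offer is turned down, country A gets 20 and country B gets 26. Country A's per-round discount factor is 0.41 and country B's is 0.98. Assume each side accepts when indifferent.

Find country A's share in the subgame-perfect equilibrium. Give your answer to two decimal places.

Round 3 (country B proposes): country A gets 20 if talks fail, so country B offers 20 and keeps 180.
Round 2 (country A proposes): country B can get 180 next round, worth 0.98 × 180 = 176.4 now. Country A offers 176.4 and keeps 200 − 176.4 = 23.6.
Round 1 (country B proposes): country A can get 23.6 next round, worth 0.41 × 23.6 = 9.676 now. Country B offers 9.676 and keeps 200 − 9.676 = 190.324.

9.68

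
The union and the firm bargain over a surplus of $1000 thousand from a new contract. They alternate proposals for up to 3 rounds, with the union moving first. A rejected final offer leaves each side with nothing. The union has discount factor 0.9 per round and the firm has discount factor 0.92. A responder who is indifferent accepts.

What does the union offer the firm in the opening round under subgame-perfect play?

Round 3 (the union proposes): rejection yields 0 for the firm; the union offers 0 and keeps 1000.
Round 2 (the firm proposes): the union can get 1000 next round, worth 0.9 × 1000 = 900 now; the firm offers that and keeps 100.
Round 1 (the union proposes): the firm can get 100 next round, worth 0.92 × 100 = 92 now, so the union offers 92, keeping 908.

92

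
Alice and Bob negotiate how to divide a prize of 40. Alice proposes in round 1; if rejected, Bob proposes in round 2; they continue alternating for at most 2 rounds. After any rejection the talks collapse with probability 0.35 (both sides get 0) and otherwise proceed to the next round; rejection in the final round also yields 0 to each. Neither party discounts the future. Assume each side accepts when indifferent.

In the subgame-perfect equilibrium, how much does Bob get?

Round 2 (Bob proposes): rejection yields 0 for Alice; Bob offers 0 and keeps 40.
Round 1 (Alice proposes): rejecting gives Bob an expected 0.65 × 40 = 26; Alice offers that and keeps 14.

26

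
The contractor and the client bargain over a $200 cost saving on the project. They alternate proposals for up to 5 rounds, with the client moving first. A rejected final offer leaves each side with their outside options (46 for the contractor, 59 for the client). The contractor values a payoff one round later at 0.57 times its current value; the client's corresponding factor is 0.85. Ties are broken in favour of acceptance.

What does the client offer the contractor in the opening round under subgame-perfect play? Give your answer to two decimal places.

36.18

Round 5 (the client proposes): the contractor gets 46 if talks fail, so the client offers 46 and keeps 154.
Round 4 (the contractor proposes): the client can get 154 next round, worth 0.85 × 154 = 130.9 now, so the contractor offers 130.9, keeping 69.1.
Round 3 (the client proposes): the contractor can get 69.1 next round, worth 0.57 × 69.1 = 39.387 now; the client offers that and keeps 160.613.
Round 2 (the contractor proposes): the client can get 160.613 next round, worth 0.85 × 160.613 = 136.52105 now. The contractor offers 136.52105 and keeps 200 − 136.52105 = 63.47895.
Round 1 (the client proposes): the contractor can get 63.47895 next round, worth 0.57 × 63.47895 = 36.1830015 now, so the client offers 36.1830015, keeping 163.8169985.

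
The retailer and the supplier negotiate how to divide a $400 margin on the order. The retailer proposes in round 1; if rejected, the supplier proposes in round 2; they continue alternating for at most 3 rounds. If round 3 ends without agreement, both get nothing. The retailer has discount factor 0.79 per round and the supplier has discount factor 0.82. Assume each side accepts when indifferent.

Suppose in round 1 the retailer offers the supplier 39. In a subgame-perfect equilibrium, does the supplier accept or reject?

Reject

Round 3 (the retailer proposes): rejection yields 0 for the supplier; the retailer offers 0 and keeps 400.
Round 2 (the supplier proposes): the retailer can get 400 next round, worth 0.79 × 400 = 316 now, so the supplier offers 316, keeping 84.
So by rejecting in round 1, the supplier gets 84 next round, worth 0.82 × 84 = 68.88 now.
Offer 39 < 68.88, so the supplier rejects.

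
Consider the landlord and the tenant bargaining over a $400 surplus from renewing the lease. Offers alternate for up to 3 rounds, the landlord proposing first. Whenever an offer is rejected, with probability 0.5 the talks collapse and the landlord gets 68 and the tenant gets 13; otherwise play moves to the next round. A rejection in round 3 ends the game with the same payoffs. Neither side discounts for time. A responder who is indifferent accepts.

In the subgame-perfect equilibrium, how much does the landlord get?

307.25

Round 3 (the landlord proposes): the tenant gets 13 if talks fail, so the landlord offers 13 and keeps 387.
Round 2 (the tenant proposes): rejecting gives the landlord an expected 0.5 × 387 + 0.5 × 68 = 227.5; the tenant offers that and keeps 172.5.
Round 1 (the landlord proposes): rejecting gives the tenant an expected 0.5 × 172.5 + 0.5 × 13 = 92.75, so the landlord offers 92.75, keeping 307.25.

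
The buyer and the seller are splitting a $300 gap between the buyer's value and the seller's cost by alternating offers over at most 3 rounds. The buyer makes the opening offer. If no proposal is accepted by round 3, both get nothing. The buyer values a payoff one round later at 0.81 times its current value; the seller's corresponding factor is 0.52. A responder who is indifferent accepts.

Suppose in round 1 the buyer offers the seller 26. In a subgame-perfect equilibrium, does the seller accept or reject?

Reject

Work out the seller's continuation value if the offer is rejected.
Round 3 (the buyer proposes): the seller will accept anything ≥ 0, so the buyer offers 0 and keeps 300.
Round 2 (the seller proposes): the buyer can get 300 next round, worth 0.81 × 300 = 243 now; the seller offers that and keeps 57.
So by rejecting in round 1, the seller gets 57 next round, worth 0.52 × 57 = 29.64 now.
Offer 26 < 29.64, so the seller rejects.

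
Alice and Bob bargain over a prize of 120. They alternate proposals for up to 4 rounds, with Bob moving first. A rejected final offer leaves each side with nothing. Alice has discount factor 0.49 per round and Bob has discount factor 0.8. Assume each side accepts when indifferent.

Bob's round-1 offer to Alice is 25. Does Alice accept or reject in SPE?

Round 4 (Alice proposes): rejection yields 0 for Bob; Alice offers 0 and keeps 120.
Round 3 (Bob proposes): Alice can get 120 next round, worth 0.49 × 120 = 58.8 now, so Bob offers 58.8, keeping 61.2.
Round 2 (Alice proposes): Bob can get 61.2 next round, worth 0.8 × 61.2 = 48.96 now; Alice offers that and keeps 71.04.
So by rejecting in round 1, Alice gets 71.04 next round, worth 0.49 × 71.04 = 34.8096 now.
Offer 25 < 34.8096, so Alice rejects.

Reject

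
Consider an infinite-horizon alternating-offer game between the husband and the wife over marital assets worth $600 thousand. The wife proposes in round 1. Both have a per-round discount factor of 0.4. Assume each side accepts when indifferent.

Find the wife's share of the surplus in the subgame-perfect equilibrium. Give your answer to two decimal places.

428.57

Let x be the wife's share when the wife proposes and y be the husband's share when the husband proposes.
The husband accepts iff offered ≥ 0.4·y, so x = 600 − 0.4y. Symmetrically y = 600 − 0.4x.
Substituting: x = 600 − 0.4(600 − 0.4x), giving x(1 − 0.4·0.4) = 600(1 − 0.4).
So x = 600 × 0.6 / 0.84 ≈ 428.5714, and the husband receives 600 − x ≈ 171.4286.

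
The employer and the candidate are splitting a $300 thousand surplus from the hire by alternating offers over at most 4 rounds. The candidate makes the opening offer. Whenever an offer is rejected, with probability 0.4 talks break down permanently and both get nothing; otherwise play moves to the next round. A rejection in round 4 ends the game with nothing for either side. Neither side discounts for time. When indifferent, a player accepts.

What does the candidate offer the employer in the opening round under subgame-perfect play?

136.8

Round 4 (the employer proposes): the candidate will accept anything ≥ 0, so the employer offers 0 and keeps 300.
Round 3 (the candidate proposes): rejecting gives the employer an expected 0.6 × 300 = 180, so the candidate offers 180, keeping 120.
Round 2 (the employer proposes): rejecting gives the candidate an expected 0.6 × 120 = 72; the employer offers that and keeps 228.
Round 1 (the candidate proposes): rejecting gives the employer an expected 0.6 × 228 = 136.8; the candidate offers that and keeps 163.2.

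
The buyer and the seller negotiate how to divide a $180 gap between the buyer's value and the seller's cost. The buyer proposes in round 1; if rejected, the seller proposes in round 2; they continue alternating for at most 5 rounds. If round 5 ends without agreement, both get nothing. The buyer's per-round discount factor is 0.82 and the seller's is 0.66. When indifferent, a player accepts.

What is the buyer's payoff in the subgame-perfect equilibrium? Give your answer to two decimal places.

Solve by backward induction from round 5.
Round 5 (the buyer proposes): rejection yields 0 for the seller; the buyer offers 0 and keeps 180.
Round 4 (the seller proposes): the buyer can get 180 next round, worth 0.82 × 180 = 147.6 now, so the seller offers 147.6, keeping 32.4.
Round 3 (the buyer proposes): the seller can get 32.4 next round, worth 0.66 × 32.4 = 21.384 now; the buyer offers that and keeps 158.616.
Round 2 (the seller proposes): the buyer can get 158.616 next round, worth 0.82 × 158.616 = 130.06512 now. The seller offers 130.06512 and keeps 180 − 130.06512 = 49.93488.
Round 1 (the buyer proposes): the seller can get 49.93488 next round, worth 0.66 × 49.93488 = 32.9570208 now. The buyer offers 32.9570208 and keeps 180 − 32.9570208 = 147.0429792.

147.04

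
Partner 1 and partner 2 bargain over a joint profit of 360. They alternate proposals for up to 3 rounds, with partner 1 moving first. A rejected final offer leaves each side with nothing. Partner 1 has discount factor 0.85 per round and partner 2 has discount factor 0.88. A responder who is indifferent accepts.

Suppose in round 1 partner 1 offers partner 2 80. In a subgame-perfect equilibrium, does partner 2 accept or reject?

Work out partner 2's continuation value if the offer is rejected.
Round 3 (partner 1 proposes): rejection yields 0 for partner 2; partner 1 offers 0 and keeps 360.
Round 2 (partner 2 proposes): partner 1 can get 360 next round, worth 0.85 × 360 = 306 now. Partner 2 offers 306 and keeps 360 − 306 = 54.
So by rejecting in round 1, partner 2 gets 54 next round, worth 0.88 × 54 = 47.52 now.
Offer 80 ≥ 47.52, so partner 2 accepts.

Accept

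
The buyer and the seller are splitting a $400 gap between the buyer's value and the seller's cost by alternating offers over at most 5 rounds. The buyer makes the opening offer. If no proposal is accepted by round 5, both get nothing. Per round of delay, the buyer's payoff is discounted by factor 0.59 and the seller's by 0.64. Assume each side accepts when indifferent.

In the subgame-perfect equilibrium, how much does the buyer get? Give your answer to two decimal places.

Round 5 (the buyer proposes): rejection yields 0 for the seller; the buyer offers 0 and keeps 400.
Round 4 (the seller proposes): the buyer can get 400 next round, worth 0.59 × 400 = 236 now; the seller offers that and keeps 164.
Round 3 (the buyer proposes): the seller can get 164 next round, worth 0.64 × 164 = 104.96 now, so the buyer offers 104.96, keeping 295.04.
Round 2 (the seller proposes): the buyer can get 295.04 next round, worth 0.59 × 295.04 = 174.0736 now; the seller offers that and keeps 225.9264.
Round 1 (the buyer proposes): the seller can get 225.9264 next round, worth 0.64 × 225.9264 = 144.592896 now; the buyer offers that and keeps 255.407104.

255.41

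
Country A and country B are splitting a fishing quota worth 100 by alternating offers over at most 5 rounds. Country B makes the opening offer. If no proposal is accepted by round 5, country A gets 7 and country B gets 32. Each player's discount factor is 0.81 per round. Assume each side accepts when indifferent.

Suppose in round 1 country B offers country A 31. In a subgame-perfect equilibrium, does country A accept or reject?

Work out country A's continuation value if the offer is rejected.
Round 5 (country B proposes): country A gets 7 if talks fail, so country B offers 7 and keeps 93.
Round 4 (country A proposes): country B can get 93 next round, worth 0.81 × 93 = 75.33 now. Country A offers 75.33 and keeps 100 − 75.33 = 24.67.
Round 3 (country B proposes): country A can get 24.67 next round, worth 0.81 × 24.67 = 19.9827 now; country B offers that and keeps 80.0173.
Round 2 (country A proposes): country B can get 80.0173 next round, worth 0.81 × 80.0173 = 64.814013 now; country A offers that and keeps 35.185987.
So by rejecting in round 1, country A gets 35.185987 next round, worth 0.81 × 35.185987 = 28.50064947 now.
Offer 31 ≥ 28.50064947, so country A accepts.

Accept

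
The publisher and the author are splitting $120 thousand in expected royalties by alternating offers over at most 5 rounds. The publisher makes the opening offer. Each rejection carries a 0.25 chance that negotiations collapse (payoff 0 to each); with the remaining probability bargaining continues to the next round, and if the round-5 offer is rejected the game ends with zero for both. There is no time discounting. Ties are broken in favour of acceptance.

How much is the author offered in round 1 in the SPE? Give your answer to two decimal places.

Round 5 (the publisher proposes): the author will accept anything ≥ 0, so the publisher offers 0 and keeps 120.
Round 4 (the author proposes): rejecting gives the publisher an expected 0.75 × 120 = 90. The author offers 90 and keeps 120 − 90 = 30.
Round 3 (the publisher proposes): rejecting gives the author an expected 0.75 × 30 = 22.5, so the publisher offers 22.5, keeping 97.5.
Round 2 (the author proposes): rejecting gives the publisher an expected 0.75 × 97.5 = 73.125. The author offers 73.125 and keeps 120 − 73.125 = 46.875.
Round 1 (the publisher proposes): rejecting gives the author an expected 0.75 × 46.875 = 35.15625, so the publisher offers 35.15625, keeping 84.84375.

35.16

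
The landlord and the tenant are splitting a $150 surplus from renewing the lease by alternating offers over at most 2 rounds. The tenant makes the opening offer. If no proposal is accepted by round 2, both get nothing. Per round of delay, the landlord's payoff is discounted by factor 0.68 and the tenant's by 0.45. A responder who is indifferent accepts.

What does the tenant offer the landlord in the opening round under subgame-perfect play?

Round 2 (the landlord proposes): rejection yields 0 for the tenant; the landlord offers 0 and keeps 150.
Round 1 (the tenant proposes): the landlord can get 150 next round, worth 0.68 × 150 = 102 now. The tenant offers 102 and keeps 150 − 102 = 48.

102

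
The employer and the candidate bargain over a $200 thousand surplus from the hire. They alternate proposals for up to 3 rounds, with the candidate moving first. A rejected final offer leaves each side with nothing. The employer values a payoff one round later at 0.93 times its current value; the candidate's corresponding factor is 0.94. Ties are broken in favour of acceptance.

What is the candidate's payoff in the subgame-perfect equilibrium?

188.84

Round 3 (the candidate proposes): rejection yields 0 for the employer; the candidate offers 0 and keeps 200.
Round 2 (the employer proposes): the candidate can get 200 next round, worth 0.94 × 200 = 188 now; the employer offers that and keeps 12.
Round 1 (the candidate proposes): the employer can get 12 next round, worth 0.93 × 12 = 11.16 now. The candidate offers 11.16 and keeps 200 − 11.16 = 188.84.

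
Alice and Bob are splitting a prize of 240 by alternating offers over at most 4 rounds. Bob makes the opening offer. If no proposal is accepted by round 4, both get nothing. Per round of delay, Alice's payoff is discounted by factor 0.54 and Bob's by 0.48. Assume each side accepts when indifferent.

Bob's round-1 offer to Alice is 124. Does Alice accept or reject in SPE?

Round 4 (Alice proposes): Bob will accept anything ≥ 0, so Alice offers 0 and keeps 240.
Round 3 (Bob proposes): Alice can get 240 next round, worth 0.54 × 240 = 129.6 now. Bob offers 129.6 and keeps 240 − 129.6 = 110.4.
Round 2 (Alice proposes): Bob can get 110.4 next round, worth 0.48 × 110.4 = 52.992 now; Alice offers that and keeps 187.008.
So by rejecting in round 1, Alice gets 187.008 next round, worth 0.54 × 187.008 = 100.98432 now.
Offer 124 ≥ 100.98432, so Alice accepts.

Accept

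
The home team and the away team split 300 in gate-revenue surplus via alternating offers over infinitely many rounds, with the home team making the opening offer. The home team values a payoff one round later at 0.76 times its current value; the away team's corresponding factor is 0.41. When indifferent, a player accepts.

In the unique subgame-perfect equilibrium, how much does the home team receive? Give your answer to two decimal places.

When the home team proposes, the away team accepts any offer worth at least 0.41 times what the away team would get by proposing next round; and vice versa.
This gives x = 300 − 0.41y and y = 300 − 0.76x, where x and y are each side's share when it proposes.
Hence (1 − 0.41·0.76)x = 300(1 − 0.41), i.e. 0.6884·x = 177.
x ≈ 257.1180; the away team's share is 300 − x ≈ 42.8820.

257.12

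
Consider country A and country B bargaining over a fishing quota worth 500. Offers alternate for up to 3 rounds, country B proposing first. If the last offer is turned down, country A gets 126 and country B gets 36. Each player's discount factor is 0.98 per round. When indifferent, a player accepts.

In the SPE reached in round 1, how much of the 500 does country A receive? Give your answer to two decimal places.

130.81

Round 3 (country B proposes): country A gets 126 if talks fail, so country B offers 126 and keeps 374.
Round 2 (country A proposes): country B can get 374 next round, worth 0.98 × 374 = 366.52 now, so country A offers 366.52, keeping 133.48.
Round 1 (country B proposes): country A can get 133.48 next round, worth 0.98 × 133.48 = 130.8104 now. Country B offers 130.8104 and keeps 500 − 130.8104 = 369.1896.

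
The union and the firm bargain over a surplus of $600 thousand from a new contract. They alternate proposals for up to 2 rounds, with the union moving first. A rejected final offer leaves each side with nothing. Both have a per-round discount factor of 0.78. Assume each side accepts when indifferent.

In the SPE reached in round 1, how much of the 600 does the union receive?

Work backward from the last round.
Round 2 (the firm proposes): the union will accept anything ≥ 0, so the firm offers 0 and keeps 600.
Round 1 (the union proposes): the firm can get 600 next round, worth 0.78 × 600 = 468 now; the union offers that and keeps 132.

132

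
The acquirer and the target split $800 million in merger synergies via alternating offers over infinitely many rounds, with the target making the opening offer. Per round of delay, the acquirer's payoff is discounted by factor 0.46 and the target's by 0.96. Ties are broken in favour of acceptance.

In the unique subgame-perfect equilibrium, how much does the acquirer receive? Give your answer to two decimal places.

26.36

In a stationary SPE each proposer offers the other exactly their discounted continuation value.
If the target keeps x when proposing and the acquirer keeps y when proposing, then x = 800 − 0.46y and y = 800 − 0.96x.
Solving: x = 800(1 − 0.46) / (1 − 0.96·0.46) = 432 / 0.5584 ≈ 773.6390.
The acquirer gets 800 − 773.6390 ≈ 26.3610.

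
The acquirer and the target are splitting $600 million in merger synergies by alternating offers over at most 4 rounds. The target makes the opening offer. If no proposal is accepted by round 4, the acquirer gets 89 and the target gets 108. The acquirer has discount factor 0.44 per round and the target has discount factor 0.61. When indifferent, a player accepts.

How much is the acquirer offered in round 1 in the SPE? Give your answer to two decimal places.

161.06

Round 4 (the acquirer proposes): the target gets 108 if talks fail, so the acquirer offers 108 and keeps 492.
Round 3 (the target proposes): the acquirer can get 492 next round, worth 0.44 × 492 = 216.48 now. The target offers 216.48 and keeps 600 − 216.48 = 383.52.
Round 2 (the acquirer proposes): the target can get 383.52 next round, worth 0.61 × 383.52 = 233.9472 now; the acquirer offers that and keeps 366.0528.
Round 1 (the target proposes): the acquirer can get 366.0528 next round, worth 0.44 × 366.0528 = 161.063232 now. The target offers 161.063232 and keeps 600 − 161.063232 = 438.936768.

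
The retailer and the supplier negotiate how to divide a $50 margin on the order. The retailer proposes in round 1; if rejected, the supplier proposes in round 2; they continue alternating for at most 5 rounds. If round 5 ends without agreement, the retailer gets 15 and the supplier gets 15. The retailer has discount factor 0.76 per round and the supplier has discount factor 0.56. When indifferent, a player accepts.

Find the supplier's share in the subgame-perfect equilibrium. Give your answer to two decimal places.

Round 5 (the retailer proposes): the supplier gets 15 if talks fail, so the retailer offers 15 and keeps 35.
Round 4 (the supplier proposes): the retailer can get 35 next round, worth 0.76 × 35 = 26.6 now; the supplier offers that and keeps 23.4.
Round 3 (the retailer proposes): the supplier can get 23.4 next round, worth 0.56 × 23.4 = 13.104 now. The retailer offers 13.104 and keeps 50 − 13.104 = 36.896.
Round 2 (the supplier proposes): the retailer can get 36.896 next round, worth 0.76 × 36.896 = 28.04096 now; the supplier offers that and keeps 21.95904.
Round 1 (the retailer proposes): the supplier can get 21.95904 next round, worth 0.56 × 21.95904 = 12.2970624 now, so the retailer offers 12.2970624, keeping 37.7029376.

12.30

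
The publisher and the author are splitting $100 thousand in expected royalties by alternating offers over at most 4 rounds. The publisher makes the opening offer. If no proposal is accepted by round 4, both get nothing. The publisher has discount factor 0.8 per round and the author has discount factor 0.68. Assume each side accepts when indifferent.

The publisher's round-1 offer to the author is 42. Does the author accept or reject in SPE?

Round 4 (the author proposes): the publisher will accept anything ≥ 0, so the author offers 0 and keeps 100.
Round 3 (the publisher proposes): the author can get 100 next round, worth 0.68 × 100 = 68 now; the publisher offers that and keeps 32.
Round 2 (the author proposes): the publisher can get 32 next round, worth 0.8 × 32 = 25.6 now. The author offers 25.6 and keeps 100 − 25.6 = 74.4.
So by rejecting in round 1, the author gets 74.4 next round, worth 0.68 × 74.4 = 50.592 now.
Offer 42 < 50.592, so the author rejects.

Reject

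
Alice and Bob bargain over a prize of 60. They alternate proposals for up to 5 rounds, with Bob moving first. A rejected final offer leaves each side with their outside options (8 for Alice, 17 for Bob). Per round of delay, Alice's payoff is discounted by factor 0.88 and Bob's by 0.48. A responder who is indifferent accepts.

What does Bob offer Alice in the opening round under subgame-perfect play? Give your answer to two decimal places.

40.48

Round 5 (Bob proposes): Alice gets 8 if talks fail, so Bob offers 8 and keeps 52.
Round 4 (Alice proposes): Bob can get 52 next round, worth 0.48 × 52 = 24.96 now, so Alice offers 24.96, keeping 35.04.
Round 3 (Bob proposes): Alice can get 35.04 next round, worth 0.88 × 35.04 = 30.8352 now; Bob offers that and keeps 29.1648.
Round 2 (Alice proposes): Bob can get 29.1648 next round, worth 0.48 × 29.1648 = 13.999104 now, so Alice offers 13.999104, keeping 46.000896.
Round 1 (Bob proposes): Alice can get 46.000896 next round, worth 0.88 × 46.000896 = 40.48078848 now; Bob offers that and keeps 19.51921152.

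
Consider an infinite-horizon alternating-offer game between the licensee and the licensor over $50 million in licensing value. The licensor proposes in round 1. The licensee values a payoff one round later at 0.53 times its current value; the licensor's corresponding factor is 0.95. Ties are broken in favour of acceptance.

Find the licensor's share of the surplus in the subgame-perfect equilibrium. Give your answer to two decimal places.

47.33

When the licensor proposes, the licensee accepts any offer worth at least 0.53 times what the licensee would get by proposing next round; and vice versa.
This gives x = 50 − 0.53y and y = 50 − 0.95x, where x and y are each side's share when it proposes.
Hence (1 − 0.53·0.95)x = 50(1 − 0.53), i.e. 0.4965·x = 23.5.
x ≈ 47.3313; the licensee's share is 50 − x ≈ 2.6687.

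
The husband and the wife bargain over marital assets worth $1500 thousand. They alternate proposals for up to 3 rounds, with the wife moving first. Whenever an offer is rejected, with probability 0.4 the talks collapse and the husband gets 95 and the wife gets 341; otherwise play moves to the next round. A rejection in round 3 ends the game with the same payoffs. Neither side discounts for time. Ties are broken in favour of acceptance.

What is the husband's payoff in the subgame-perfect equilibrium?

Round 3 (the wife proposes): the husband gets 95 if talks fail, so the wife offers 95 and keeps 1405.
Round 2 (the husband proposes): rejecting gives the wife an expected 0.6 × 1405 + 0.4 × 341 = 979.4. The husband offers 979.4 and keeps 1500 − 979.4 = 520.6.
Round 1 (the wife proposes): rejecting gives the husband an expected 0.6 × 520.6 + 0.4 × 95 = 350.36. The wife offers 350.36 and keeps 1500 − 350.36 = 1149.64.

350.36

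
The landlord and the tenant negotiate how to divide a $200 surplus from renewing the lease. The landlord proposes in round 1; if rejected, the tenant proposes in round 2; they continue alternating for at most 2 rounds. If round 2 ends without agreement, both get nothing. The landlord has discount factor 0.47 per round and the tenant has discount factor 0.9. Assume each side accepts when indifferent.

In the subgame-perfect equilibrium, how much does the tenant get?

180

Round 2 (the tenant proposes): rejection yields 0 for the landlord; the tenant offers 0 and keeps 200.
Round 1 (the landlord proposes): the tenant can get 200 next round, worth 0.9 × 200 = 180 now; the landlord offers that and keeps 20.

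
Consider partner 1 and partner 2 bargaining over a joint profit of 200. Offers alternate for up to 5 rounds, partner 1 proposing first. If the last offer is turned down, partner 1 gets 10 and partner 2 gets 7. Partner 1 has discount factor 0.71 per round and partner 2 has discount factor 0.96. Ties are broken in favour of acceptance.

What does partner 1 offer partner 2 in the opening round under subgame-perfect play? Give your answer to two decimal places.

96.88

Round 5 (partner 1 proposes): partner 2 gets 7 if talks fail, so partner 1 offers 7 and keeps 193.
Round 4 (partner 2 proposes): partner 1 can get 193 next round, worth 0.71 × 193 = 137.03 now, so partner 2 offers 137.03, keeping 62.97.
Round 3 (partner 1 proposes): partner 2 can get 62.97 next round, worth 0.96 × 62.97 = 60.4512 now, so partner 1 offers 60.4512, keeping 139.5488.
Round 2 (partner 2 proposes): partner 1 can get 139.5488 next round, worth 0.71 × 139.5488 = 99.079648 now; partner 2 offers that and keeps 100.920352.
Round 1 (partner 1 proposes): partner 2 can get 100.920352 next round, worth 0.96 × 100.920352 = 96.88353792 now, so partner 1 offers 96.88353792, keeping 103.11646208.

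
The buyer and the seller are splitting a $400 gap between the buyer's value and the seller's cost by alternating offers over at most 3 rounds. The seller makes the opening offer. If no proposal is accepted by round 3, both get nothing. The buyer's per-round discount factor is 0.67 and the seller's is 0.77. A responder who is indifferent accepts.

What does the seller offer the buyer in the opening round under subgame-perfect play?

61.64

Round 3 (the seller proposes): rejection yields 0 for the buyer; the seller offers 0 and keeps 400.
Round 2 (the buyer proposes): the seller can get 400 next round, worth 0.77 × 400 = 308 now, so the buyer offers 308, keeping 92.
Round 1 (the seller proposes): the buyer can get 92 next round, worth 0.67 × 92 = 61.64 now. The seller offers 61.64 and keeps 400 − 61.64 = 338.36.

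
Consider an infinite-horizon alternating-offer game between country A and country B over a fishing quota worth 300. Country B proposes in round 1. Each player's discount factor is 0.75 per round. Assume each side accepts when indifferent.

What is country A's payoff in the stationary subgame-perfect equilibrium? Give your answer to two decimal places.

Let x be country B's share when country B proposes and y be country A's share when country A proposes.
Country A accepts iff offered ≥ 0.75·y, so x = 300 − 0.75y. Symmetrically y = 300 − 0.75x.
Substituting: x = 300 − 0.75(300 − 0.75x), giving x(1 − 0.75·0.75) = 300(1 − 0.75).
So x = 300 × 0.25 / 0.4375 ≈ 171.4286, and country A receives 300 − x ≈ 128.5714.

128.57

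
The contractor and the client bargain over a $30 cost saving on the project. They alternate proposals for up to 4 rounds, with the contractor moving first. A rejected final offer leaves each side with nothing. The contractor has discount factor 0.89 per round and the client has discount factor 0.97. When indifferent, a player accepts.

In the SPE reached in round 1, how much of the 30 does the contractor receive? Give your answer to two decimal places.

Round 4 (the client proposes): the contractor will accept anything ≥ 0, so the client offers 0 and keeps 30.
Round 3 (the contractor proposes): the client can get 30 next round, worth 0.97 × 30 = 29.1 now, so the contractor offers 29.1, keeping 0.9.
Round 2 (the client proposes): the contractor can get 0.9 next round, worth 0.89 × 0.9 = 0.801 now, so the client offers 0.801, keeping 29.199.
Round 1 (the contractor proposes): the client can get 29.199 next round, worth 0.97 × 29.199 = 28.32303 now; the contractor offers that and keeps 1.67697.

1.68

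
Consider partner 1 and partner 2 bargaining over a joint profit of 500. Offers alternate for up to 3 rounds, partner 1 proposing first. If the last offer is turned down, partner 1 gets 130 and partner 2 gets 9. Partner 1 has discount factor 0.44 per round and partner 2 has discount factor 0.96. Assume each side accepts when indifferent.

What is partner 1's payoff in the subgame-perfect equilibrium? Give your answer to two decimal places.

227.40

Round 3 (partner 1 proposes): partner 2 gets 9 if talks fail, so partner 1 offers 9 and keeps 491.
Round 2 (partner 2 proposes): partner 1 can get 491 next round, worth 0.44 × 491 = 216.04 now, so partner 2 offers 216.04, keeping 283.96.
Round 1 (partner 1 proposes): partner 2 can get 283.96 next round, worth 0.96 × 283.96 = 272.6016 now; partner 1 offers that and keeps 227.3984.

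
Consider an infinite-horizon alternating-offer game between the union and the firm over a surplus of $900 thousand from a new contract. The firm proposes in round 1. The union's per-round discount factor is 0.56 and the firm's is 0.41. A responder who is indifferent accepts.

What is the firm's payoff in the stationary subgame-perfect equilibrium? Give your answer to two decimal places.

Let x be the firm's share when the firm proposes and y be the union's share when the union proposes.
The union accepts iff offered ≥ 0.56·y, so x = 900 − 0.56y. Symmetrically y = 900 − 0.41x.
Substituting: x = 900 − 0.56(900 − 0.41x), giving x(1 − 0.41·0.56) = 900(1 − 0.56).
So x = 900 × 0.44 / 0.7704 ≈ 514.0187, and the union receives 900 − x ≈ 385.9813.

514.02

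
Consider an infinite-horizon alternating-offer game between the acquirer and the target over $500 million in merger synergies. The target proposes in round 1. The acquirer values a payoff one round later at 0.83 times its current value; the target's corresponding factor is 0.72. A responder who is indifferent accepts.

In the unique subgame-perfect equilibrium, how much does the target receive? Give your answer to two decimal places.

Let x be the target's share when the target proposes and y be the acquirer's share when the acquirer proposes.
The acquirer accepts iff offered ≥ 0.83·y, so x = 500 − 0.83y. Symmetrically y = 500 − 0.72x.
Substituting: x = 500 − 0.83(500 − 0.72x), giving x(1 − 0.72·0.83) = 500(1 − 0.83).
So x = 500 × 0.17 / 0.4024 ≈ 211.2326, and the acquirer receives 500 − x ≈ 288.7674.

211.23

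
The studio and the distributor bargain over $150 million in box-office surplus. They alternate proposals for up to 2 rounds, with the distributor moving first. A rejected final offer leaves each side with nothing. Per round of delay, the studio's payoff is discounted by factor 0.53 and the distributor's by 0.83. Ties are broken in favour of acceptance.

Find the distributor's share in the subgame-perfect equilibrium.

70.5

By backward induction:
Round 2 (the studio proposes): the distributor will accept anything ≥ 0, so the studio offers 0 and keeps 150.
Round 1 (the distributor proposes): the studio can get 150 next round, worth 0.53 × 150 = 79.5 now. The distributor offers 79.5 and keeps 150 − 79.5 = 70.5.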